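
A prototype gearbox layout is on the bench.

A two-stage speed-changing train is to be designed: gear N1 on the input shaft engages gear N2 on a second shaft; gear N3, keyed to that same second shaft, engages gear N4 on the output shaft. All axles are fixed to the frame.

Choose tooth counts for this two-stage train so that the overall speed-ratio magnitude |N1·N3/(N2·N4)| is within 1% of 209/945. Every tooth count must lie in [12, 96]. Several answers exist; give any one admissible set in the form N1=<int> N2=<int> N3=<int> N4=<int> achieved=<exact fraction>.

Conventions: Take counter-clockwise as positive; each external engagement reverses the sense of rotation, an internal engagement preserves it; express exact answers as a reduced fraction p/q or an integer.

N1=19 N2=21 N3=22 N4=90 achieved=209/945

2-stage fixed-axis compound train for ratio 209/945
target = 209/945 in lowest terms: an exact hit needs N1·N3 = k·209 and N2·N4 = k·945 for one integer k, every count in [12, 96]; additionally prefer no 1:1 stage (N1 ≠ N2, N3 ≠ N4)
k = 1: no 1:1-free in-range split of k·209 and k·945 into factor pairs; take k = 2
k = 2: N1·N3 = 418 = 19·22, N2·N4 = 1890 = 21·90
achieved = 19·22/(21·90) = 209/945; |achieved − target| = 0 ≤ 209/94500 ✓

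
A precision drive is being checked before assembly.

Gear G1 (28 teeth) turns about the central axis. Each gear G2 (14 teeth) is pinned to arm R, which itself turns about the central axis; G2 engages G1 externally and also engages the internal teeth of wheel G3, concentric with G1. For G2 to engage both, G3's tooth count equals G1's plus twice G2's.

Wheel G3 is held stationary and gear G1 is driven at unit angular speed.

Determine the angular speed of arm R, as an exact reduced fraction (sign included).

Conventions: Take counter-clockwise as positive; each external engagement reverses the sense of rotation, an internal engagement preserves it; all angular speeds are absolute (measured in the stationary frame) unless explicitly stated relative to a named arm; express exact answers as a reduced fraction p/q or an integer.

1/3

recognized (axles ride arm R): planetary set, 28/14/56 teeth
ring teeth: 28 + 2·14 = 56
28(ω_sun−ω_arm) = −56(ω_ring−ω_arm),  ω_ring = 0, ω_sun = 1
28(1−ω_arm) = −56(0−ω_arm)  ⇒  84·ω_arm = 28  ⇒  ω_arm = 1/3
exact speed ratio = 1/3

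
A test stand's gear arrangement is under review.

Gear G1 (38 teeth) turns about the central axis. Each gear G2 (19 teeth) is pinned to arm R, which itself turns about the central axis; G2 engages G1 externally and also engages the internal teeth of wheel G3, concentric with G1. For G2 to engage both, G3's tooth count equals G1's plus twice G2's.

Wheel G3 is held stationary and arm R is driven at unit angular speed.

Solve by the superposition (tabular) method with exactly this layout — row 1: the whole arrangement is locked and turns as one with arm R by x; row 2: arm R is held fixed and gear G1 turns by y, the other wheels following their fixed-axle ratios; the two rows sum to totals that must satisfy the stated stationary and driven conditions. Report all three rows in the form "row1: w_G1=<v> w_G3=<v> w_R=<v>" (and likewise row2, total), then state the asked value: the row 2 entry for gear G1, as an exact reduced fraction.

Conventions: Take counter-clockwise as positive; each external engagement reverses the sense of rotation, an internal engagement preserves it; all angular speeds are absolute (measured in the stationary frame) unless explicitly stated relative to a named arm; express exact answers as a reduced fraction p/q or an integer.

row1: w_G1=1 w_G3=1 w_R=1
row2: w_G1=2 w_G3=-1 w_R=0
total: w_G1=3 w_G3=0 w_R=1
asked value: 2

planetary set (38T centre, 19T on arm, 76T internal) — Willis relation
row 1 — lock + rotate with arm: ω_sun = ω_ring = ω_arm = x
row 2 (arm held, sun turns y): ω_ring = −(38/76)·y, ω_arm = 0
boundary: total ω_ring = x − (38/76)·y = 0 and total ω_arm = x = 1  ⇒  y = 2, x = 1
row 2 ring = −(38/76)·2 = -1
totals (row 1 + row 2): sun 1 + 2 = 3, ring 1 + (-1) = 0, arm 1 + 0 = 1
asked cell (row2, sun) = 2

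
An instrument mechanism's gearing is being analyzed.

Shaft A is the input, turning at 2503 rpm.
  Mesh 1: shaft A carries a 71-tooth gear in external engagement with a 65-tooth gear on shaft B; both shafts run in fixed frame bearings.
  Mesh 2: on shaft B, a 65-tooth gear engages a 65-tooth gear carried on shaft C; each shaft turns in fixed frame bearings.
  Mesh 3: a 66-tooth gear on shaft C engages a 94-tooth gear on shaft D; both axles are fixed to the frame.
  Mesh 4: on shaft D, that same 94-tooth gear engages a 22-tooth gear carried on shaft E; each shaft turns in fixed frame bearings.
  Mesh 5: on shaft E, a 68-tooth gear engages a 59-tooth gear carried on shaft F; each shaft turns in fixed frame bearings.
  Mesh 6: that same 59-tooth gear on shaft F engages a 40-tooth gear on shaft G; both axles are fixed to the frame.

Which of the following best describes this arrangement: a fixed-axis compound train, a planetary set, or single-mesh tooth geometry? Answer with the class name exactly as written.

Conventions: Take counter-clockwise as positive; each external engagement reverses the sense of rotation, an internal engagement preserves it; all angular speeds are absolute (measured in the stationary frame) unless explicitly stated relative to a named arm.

topology: fixed-axis compound train — 6 meshes, A→G
classification: fixed-axis compound train

fixed-axis compound train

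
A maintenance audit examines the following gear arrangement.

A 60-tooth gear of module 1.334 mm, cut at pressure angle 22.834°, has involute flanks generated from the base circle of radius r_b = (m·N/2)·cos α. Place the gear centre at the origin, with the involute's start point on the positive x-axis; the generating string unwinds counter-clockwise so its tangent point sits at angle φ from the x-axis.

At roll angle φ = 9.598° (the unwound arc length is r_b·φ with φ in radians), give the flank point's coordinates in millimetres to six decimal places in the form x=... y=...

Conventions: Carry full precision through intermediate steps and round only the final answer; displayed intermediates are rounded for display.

x=37.397642 y=0.057633

class = single-mesh tooth geometry [base-circle involute, m = 1.334, 60T]
pitch radius r_p = m·N/2 = 1.334·60/2 = 40.020000
base radius r_b = r_p·cos α = 40.020000·cos 22.834° = 36.883754
roll angle φ = 9.598° = 0.16751670 rad
x = r_b·(cos φ + φ·sin φ) = 37.397642
y = r_b·(sin φ − φ·cos φ) = 0.057633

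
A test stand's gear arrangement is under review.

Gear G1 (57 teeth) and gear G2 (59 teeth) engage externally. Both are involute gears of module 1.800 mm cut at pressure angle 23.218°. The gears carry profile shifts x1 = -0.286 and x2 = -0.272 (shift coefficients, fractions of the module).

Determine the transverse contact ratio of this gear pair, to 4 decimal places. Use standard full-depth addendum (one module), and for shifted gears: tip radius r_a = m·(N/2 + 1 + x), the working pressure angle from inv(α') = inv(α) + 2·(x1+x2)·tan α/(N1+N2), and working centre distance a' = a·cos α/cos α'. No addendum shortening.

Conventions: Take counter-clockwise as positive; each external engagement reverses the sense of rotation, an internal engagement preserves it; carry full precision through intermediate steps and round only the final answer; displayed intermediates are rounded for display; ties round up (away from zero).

1.7115

single-mesh involute tooth geometry (57T engaging 59T at module 1.800)
base radii: r_b1 = 47.145292, r_b2 = 48.799512
tip radii: r_a1 = 52.585200, r_a2 = 54.410400
inv(α') = inv(23.218°) + 2·(-0.286-0.272)·tan α/(57+59) = 0.01961491  ⇒  α' = 21.84475°
a' = a·cos α / cos α' = 104.4000·cos 23.218°/cos 21.84475° = 103.367020
action lengths: √(r_a1²−r_b1²) = 23.292160, √(r_a2²−r_b2²) = 24.064480
base pitch p_b = π·m·cos α = 5.196888
CR = (23.292160 + 24.064480 − 103.367020·sin 21.84475°)/5.196888 = 1.711507
contact ratio ≈ 1.7115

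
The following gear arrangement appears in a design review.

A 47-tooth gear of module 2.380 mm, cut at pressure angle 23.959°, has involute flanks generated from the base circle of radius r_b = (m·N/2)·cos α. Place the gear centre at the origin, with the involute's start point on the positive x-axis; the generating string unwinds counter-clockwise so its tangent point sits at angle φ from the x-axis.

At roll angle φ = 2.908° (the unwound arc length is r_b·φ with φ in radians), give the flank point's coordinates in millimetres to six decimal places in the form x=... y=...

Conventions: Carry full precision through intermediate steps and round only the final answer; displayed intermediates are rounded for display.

recognized (one wheel, involute flank): single-mesh tooth geometry, m = 2.380, N = 47
pitch radius r_p = m·N/2 = 2.380·47/2 = 55.930000
base radius r_b = r_p·cos α = 55.930000·cos 23.959° = 51.110863
roll angle φ = 2.908° = 0.05075417 rad
x = r_b·(cos φ + φ·sin φ) = 51.176651
y = r_b·(sin φ − φ·cos φ) = 0.002227

x=51.176651 y=0.002227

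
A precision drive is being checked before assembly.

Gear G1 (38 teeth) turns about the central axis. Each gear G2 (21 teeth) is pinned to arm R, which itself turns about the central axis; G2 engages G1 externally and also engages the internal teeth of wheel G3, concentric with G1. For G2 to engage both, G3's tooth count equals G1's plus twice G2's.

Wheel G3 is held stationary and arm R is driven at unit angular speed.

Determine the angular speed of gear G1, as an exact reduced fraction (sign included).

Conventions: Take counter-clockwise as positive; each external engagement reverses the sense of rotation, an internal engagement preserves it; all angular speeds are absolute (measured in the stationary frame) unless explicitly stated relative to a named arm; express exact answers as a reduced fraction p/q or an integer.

recognized (axles ride arm R): planetary set, 38/21/80 teeth
ring teeth: 38 + 2·21 = 80
38(ω_sun−ω_arm) = −80(ω_ring−ω_arm),  ω_ring = 0, ω_arm = 1
ω_sun = 1 − (80/38)(0−1) = 59/19
exact speed ratio = 59/19

59/19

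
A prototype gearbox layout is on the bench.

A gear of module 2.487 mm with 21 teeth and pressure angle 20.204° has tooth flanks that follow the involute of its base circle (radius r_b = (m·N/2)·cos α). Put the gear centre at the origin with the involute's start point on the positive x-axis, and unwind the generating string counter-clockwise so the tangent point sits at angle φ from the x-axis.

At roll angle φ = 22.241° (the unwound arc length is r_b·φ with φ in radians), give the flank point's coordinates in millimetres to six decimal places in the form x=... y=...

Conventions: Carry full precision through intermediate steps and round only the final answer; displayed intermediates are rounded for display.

x=26.284102 y=0.470653

topology: single-mesh involute geometry — m = 2.487, N = 21
pitch radius r_p = m·N/2 = 2.487·21/2 = 26.113500
base radius r_b = r_p·cos α = 26.113500·cos 20.204° = 24.506708
roll angle φ = 22.241° = 0.38817868 rad
x = r_b·(cos φ + φ·sin φ) = 26.284102
y = r_b·(sin φ − φ·cos φ) = 0.470653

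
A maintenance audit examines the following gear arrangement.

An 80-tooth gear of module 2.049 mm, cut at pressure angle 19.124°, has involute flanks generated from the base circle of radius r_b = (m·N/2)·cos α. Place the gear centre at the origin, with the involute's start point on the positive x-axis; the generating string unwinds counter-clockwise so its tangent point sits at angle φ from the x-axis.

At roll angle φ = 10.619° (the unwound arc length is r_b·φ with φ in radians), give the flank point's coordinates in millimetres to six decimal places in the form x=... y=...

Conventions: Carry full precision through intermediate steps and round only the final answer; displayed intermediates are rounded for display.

class = single-mesh tooth geometry [base-circle involute, m = 2.049, 80T]
pitch radius r_p = m·N/2 = 2.049·80/2 = 81.960000
base radius r_b = r_p·cos α = 81.960000·cos 19.124° = 77.436772
roll angle φ = 10.619° = 0.18533651 rad
x = r_b·(cos φ + φ·sin φ) = 78.755335
y = r_b·(sin φ − φ·cos φ) = 0.163763

x=78.755335 y=0.163763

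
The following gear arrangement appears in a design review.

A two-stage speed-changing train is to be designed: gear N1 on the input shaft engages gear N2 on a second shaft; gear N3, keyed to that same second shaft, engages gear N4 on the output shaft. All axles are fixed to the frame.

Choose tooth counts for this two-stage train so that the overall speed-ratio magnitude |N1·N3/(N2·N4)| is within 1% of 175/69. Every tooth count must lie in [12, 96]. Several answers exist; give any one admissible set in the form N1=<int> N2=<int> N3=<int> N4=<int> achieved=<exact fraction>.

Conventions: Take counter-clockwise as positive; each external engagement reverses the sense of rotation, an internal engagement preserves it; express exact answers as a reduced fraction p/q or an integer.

design class (target 175/69): fixed-axis compound train
target = 175/69 in lowest terms: an exact hit needs N1·N3 = k·175 and N2·N4 = k·69 for one integer k, every count in [12, 96]; additionally prefer no 1:1 stage (N1 ≠ N2, N3 ≠ N4)
k = 1…3: no 1:1-free in-range split of k·175 and k·69 into factor pairs; take k = 4
k = 4: N1·N3 = 700 = 14·50, N2·N4 = 276 = 12·23
achieved = 14·50/(12·23) = 175/69; |achieved − target| = 0 ≤ 7/276 ✓

N1=14 N2=12 N3=50 N4=23 achieved=175/69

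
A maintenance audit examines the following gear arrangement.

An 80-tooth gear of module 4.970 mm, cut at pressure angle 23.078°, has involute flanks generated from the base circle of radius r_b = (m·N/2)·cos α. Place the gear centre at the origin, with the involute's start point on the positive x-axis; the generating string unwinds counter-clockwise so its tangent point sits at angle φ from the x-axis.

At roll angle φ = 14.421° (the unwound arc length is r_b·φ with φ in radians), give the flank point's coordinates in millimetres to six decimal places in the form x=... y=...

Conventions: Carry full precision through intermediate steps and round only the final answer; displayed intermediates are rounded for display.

topology: single-mesh involute geometry — m = 4.970, N = 80
pitch radius r_p = m·N/2 = 4.970·80/2 = 198.800000
base radius r_b = r_p·cos α = 198.800000·cos 23.078° = 182.890449
roll angle φ = 14.421° = 0.25169393 rad
x = r_b·(cos φ + φ·sin φ) = 188.592064
y = r_b·(sin φ − φ·cos φ) = 0.965905

x=188.592064 y=0.965905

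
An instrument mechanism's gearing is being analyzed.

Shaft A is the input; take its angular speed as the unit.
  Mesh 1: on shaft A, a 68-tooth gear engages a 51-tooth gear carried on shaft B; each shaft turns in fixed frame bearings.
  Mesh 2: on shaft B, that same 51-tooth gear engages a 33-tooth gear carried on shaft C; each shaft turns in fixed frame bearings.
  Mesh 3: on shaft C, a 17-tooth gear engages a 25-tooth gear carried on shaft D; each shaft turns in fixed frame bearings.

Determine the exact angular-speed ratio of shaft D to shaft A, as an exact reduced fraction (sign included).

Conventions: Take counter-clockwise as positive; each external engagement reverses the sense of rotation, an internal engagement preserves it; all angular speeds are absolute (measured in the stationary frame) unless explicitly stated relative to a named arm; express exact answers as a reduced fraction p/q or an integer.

class = fixed-axis compound train [3 meshes; 3 ratios multiply, 3 sense flips]
mesh 1 [68T→51T]: running ratio 4/3, sense −
mesh 2 [51T→33T]: running ratio 68/33, sense +
mesh 3 [17T→25T]: running ratio 1156/825, sense −
ω_out/ω_in = -1156/825

-1156/825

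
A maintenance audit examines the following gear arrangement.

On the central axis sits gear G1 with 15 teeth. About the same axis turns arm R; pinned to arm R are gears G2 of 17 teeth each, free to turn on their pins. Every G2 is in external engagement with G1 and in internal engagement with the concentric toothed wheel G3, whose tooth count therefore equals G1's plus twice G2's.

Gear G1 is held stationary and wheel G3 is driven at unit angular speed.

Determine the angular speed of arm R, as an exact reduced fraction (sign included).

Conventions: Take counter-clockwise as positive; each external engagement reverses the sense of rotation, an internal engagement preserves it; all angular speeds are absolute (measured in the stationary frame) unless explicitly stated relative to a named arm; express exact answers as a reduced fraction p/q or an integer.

class = planetary set [G3 = 15+2·17 = 49; Willis about the carrier]
ring teeth: 15 + 2·17 = 49
15(ω_sun−ω_arm) = −49(ω_ring−ω_arm),  ω_sun = 0, ω_ring = 1
15(0−ω_arm) = −49(1−ω_arm)  ⇒  64·ω_arm = 49  ⇒  ω_arm = 49/64
exact speed ratio = 49/64

49/64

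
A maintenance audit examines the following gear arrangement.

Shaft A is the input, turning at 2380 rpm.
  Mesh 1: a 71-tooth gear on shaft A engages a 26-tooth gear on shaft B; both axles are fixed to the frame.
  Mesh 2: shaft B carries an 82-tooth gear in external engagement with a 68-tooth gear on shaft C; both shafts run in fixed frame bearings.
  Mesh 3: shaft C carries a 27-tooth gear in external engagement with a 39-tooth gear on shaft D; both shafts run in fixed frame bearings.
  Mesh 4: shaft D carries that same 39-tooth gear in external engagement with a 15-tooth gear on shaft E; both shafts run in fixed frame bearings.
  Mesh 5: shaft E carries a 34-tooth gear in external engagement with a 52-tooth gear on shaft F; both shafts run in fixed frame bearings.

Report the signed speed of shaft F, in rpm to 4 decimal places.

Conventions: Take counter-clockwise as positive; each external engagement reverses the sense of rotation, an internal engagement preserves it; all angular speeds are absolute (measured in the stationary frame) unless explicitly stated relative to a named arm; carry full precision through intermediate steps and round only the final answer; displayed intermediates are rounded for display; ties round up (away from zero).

recognized (6 fixed axles, 5 meshes): fixed-axis compound train
mesh 1 [71T→26T]: ω = 2380.0000×71/26 = 6499.2308 rpm, sense flips to −
mesh 2 [82T→68T]: ω = 6499.2308×82/68 = 7837.3077 rpm, sense flips to +
mesh 3 [27T→39T]: ω = 7837.3077×27/39 = 5425.8284 rpm, sense flips to −
mesh 4 [39T→15T]: ω = 5425.8284×39/15 = 14107.1538 rpm, sense flips to +
mesh 5 [34T→52T]: ω = 14107.1538×34/52 = 9223.9083 rpm, sense flips to −
signed output speed = -9223.9083 rpm

-9223.9083 rpm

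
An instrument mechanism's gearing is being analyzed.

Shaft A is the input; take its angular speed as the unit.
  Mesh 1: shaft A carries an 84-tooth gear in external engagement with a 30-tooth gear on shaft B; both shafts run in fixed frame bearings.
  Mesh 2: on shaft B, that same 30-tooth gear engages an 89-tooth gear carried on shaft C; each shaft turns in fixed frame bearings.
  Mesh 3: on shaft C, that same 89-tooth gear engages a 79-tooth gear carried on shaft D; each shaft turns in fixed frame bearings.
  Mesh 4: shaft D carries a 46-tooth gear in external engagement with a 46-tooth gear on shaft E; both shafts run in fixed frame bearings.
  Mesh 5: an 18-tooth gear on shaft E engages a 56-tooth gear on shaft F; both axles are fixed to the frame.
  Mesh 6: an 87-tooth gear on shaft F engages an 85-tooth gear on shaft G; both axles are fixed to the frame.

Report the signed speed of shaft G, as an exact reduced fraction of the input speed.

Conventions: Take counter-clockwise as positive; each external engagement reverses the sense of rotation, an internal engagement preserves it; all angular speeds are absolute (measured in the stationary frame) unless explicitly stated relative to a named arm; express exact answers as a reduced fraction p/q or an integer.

2349/6715

6-mesh fixed-axis compound train (all bearings frame-fixed)
mesh 1 [84T→30T]: |ω|/ω_in = 1×84/30 = 14/5, sense flips to −
mesh 2 [30T→89T]: |ω|/ω_in = (14/5)×30/89 = 84/89, sense flips to +
mesh 3 [89T→79T]: |ω|/ω_in = (84/89)×89/79 = 84/79, sense flips to −
mesh 4 [46T→46T]: |ω|/ω_in = (84/79)×46/46 = 84/79, sense flips to +
mesh 5 [18T→56T]: |ω|/ω_in = (84/79)×18/56 = 27/79, sense flips to −
mesh 6 [87T→85T]: |ω|/ω_in = (27/79)×87/85 = 2349/6715, sense flips to +
signed output speed (× input speed) = 2349/6715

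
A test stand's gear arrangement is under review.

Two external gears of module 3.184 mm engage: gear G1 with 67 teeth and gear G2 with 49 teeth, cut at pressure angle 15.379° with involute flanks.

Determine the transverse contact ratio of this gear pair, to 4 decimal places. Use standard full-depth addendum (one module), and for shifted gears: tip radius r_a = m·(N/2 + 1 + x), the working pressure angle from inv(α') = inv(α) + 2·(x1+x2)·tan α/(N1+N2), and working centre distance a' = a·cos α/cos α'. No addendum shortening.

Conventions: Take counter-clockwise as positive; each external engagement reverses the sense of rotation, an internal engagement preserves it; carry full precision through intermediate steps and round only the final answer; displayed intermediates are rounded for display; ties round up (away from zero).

2.0939

recognized (one external pair, fixed centres): single-mesh tooth geometry, m = 3.184, N1 = 67, N2 = 49
base radii: r_b1 = 102.844647, r_b2 = 75.214742
tip radii: r_a1 = 109.848000, r_a2 = 81.192000
no profile shift: α' = α, a' = a
action lengths: √(r_a1²−r_b1²) = 38.594840, √(r_a2²−r_b2²) = 30.575864
base pitch p_b = π·m·cos α = 9.644656
CR = (38.594840 + 30.575864 − 184.672000·sin 15.37900°)/9.644656 = 2.093925
contact ratio ≈ 2.0939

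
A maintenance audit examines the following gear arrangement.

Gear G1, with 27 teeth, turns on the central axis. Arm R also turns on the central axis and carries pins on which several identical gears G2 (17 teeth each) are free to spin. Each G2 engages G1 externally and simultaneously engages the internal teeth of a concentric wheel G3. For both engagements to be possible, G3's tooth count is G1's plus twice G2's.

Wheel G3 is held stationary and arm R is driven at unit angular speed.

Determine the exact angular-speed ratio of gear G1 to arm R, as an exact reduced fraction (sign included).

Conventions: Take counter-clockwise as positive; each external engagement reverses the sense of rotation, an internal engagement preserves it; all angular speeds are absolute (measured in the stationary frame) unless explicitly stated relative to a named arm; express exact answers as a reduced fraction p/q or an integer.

recognized (axles ride arm R): planetary set, 27/17/61 teeth
ring teeth: 27 + 2·17 = 61
27(ω_sun−ω_arm) = −61(ω_ring−ω_arm),  ω_ring = 0, ω_arm = 1
ω_sun = 1 − (61/27)(0−1) = 88/27
ω_out/ω_in = 88/27

88/27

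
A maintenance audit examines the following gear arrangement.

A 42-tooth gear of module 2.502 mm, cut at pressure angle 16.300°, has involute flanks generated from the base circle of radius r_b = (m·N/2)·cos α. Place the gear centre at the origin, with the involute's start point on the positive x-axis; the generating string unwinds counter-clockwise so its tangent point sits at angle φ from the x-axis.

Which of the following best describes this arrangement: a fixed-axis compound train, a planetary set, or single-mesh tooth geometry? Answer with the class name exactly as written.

single-mesh involute tooth geometry (42T wheel at module 2.502)
classification: single-mesh tooth geometry

single-mesh tooth geometry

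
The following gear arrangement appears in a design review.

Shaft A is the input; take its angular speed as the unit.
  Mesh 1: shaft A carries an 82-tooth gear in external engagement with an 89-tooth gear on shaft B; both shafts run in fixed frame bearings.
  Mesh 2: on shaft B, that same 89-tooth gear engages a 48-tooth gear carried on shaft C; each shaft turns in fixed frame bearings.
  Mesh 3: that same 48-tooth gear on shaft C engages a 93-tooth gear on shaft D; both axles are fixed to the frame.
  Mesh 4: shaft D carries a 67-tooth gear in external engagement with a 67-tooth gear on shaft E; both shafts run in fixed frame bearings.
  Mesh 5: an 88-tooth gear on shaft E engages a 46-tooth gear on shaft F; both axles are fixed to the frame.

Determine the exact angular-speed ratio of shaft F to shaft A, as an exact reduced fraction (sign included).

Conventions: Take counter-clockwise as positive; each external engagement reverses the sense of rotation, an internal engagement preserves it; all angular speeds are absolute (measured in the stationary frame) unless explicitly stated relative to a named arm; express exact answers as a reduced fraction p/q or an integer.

-3608/2139

class = fixed-axis compound train [5 meshes; 5 ratios multiply, 5 sense flips]
mesh 1 [82T→89T]: running ratio 82/89, sense −
mesh 2 [89T→48T]: running ratio 41/24, sense +
mesh 3 [48T→93T]: running ratio 82/93, sense −
mesh 4 [67T→67T]: running ratio 82/93, sense +
mesh 5 [88T→46T]: running ratio 3608/2139, sense −
ω_out/ω_in = -3608/2139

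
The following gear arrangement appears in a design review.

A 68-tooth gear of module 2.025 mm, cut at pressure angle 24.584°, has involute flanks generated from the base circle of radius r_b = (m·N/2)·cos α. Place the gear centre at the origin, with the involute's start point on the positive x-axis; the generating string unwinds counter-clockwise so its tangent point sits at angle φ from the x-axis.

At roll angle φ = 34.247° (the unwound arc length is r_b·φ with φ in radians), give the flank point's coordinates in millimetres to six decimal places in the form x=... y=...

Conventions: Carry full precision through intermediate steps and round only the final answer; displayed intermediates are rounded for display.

recognized (one wheel, involute flank): single-mesh tooth geometry, m = 2.025, N = 68
pitch radius r_p = m·N/2 = 2.025·68/2 = 68.850000
base radius r_b = r_p·cos α = 68.850000·cos 24.584° = 62.608907
roll angle φ = 34.247° = 0.59772291 rad
x = r_b·(cos φ + φ·sin φ) = 72.813830
y = r_b·(sin φ − φ·cos φ) = 4.299504

x=72.813830 y=4.299504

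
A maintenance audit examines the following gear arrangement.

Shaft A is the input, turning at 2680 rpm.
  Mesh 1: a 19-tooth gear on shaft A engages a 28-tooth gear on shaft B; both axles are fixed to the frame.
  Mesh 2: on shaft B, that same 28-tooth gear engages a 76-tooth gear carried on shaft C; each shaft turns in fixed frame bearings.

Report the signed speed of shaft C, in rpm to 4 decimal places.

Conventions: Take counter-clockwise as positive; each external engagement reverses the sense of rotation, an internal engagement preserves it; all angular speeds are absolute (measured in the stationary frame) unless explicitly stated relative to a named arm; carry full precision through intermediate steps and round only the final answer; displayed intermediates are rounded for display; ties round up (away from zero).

2-mesh fixed-axis compound train (all bearings frame-fixed)
mesh 1 [19T→28T]: ω = 2680.0000×19/28 = 1818.5714 rpm, sense flips to −
mesh 2 [28T→76T]: ω = 1818.5714×28/76 = 670.0000 rpm, sense flips to +
signed output speed = +670.0000 rpm

+670.0000 rpm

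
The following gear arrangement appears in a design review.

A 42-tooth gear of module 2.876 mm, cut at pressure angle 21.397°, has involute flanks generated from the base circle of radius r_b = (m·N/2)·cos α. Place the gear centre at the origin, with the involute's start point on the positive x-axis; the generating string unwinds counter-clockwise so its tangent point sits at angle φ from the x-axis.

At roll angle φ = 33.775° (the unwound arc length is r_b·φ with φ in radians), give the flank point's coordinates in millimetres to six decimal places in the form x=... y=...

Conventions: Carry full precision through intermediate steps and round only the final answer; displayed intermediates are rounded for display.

class = single-mesh tooth geometry [base-circle involute, m = 2.876, 42T]
pitch radius r_p = m·N/2 = 2.876·42/2 = 60.396000
base radius r_b = r_p·cos α = 60.396000·cos 21.397° = 56.233201
roll angle φ = 33.775° = 0.58948495 rad
x = r_b·(cos φ + φ·sin φ) = 65.170976
y = r_b·(sin φ − φ·cos φ) = 3.707854

x=65.170976 y=3.707854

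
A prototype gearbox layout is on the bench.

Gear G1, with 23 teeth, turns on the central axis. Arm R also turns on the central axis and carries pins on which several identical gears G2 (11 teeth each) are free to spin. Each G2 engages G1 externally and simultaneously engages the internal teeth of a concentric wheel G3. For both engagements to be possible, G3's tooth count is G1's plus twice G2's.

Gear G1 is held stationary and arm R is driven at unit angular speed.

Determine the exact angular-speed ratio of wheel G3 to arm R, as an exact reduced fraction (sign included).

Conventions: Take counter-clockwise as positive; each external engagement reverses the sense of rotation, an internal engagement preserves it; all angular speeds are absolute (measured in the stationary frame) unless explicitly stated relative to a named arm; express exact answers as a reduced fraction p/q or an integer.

class = planetary set [G3 = 23+2·11 = 45; Willis about the carrier]
ring teeth: 23 + 2·11 = 45
23(ω_sun−ω_arm) = −45(ω_ring−ω_arm),  ω_sun = 0, ω_arm = 1
ω_ring = 1 − (23/45)(0−1) = 68/45
ω_out/ω_in = 68/45

68/45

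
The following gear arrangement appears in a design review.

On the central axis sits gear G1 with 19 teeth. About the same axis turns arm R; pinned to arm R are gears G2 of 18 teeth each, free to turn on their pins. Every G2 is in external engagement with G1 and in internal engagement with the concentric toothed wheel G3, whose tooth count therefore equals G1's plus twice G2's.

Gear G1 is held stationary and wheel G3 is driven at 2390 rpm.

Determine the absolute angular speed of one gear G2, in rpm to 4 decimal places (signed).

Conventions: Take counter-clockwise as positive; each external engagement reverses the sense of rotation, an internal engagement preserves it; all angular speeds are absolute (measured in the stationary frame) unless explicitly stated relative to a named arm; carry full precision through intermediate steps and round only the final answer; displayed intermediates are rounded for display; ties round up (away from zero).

recognized (axles ride arm R): planetary set, 19/18/55 teeth
normalise by the input: solve with ω_ring = 1, then scale by 2390 rpm
ring teeth: 19 + 2·18 = 55
19(ω_sun−ω_arm) = −55(ω_ring−ω_arm),  ω_sun = 0, ω_ring = 1
19(0−ω_arm) = −55(1−ω_arm)  ⇒  74·ω_arm = 55  ⇒  ω_arm = 55/74
sun–planet mesh: 19·(0−55/74) = −18·(ω_p−ω_arm)  ⇒  ω_p−ω_arm = 1045/1332
ω_p = 55/74 + 1045/1332 = 55/36
scale: ω_p = 55/36 × 2390 rpm = +3651.3889 rpm

+3651.3889 rpm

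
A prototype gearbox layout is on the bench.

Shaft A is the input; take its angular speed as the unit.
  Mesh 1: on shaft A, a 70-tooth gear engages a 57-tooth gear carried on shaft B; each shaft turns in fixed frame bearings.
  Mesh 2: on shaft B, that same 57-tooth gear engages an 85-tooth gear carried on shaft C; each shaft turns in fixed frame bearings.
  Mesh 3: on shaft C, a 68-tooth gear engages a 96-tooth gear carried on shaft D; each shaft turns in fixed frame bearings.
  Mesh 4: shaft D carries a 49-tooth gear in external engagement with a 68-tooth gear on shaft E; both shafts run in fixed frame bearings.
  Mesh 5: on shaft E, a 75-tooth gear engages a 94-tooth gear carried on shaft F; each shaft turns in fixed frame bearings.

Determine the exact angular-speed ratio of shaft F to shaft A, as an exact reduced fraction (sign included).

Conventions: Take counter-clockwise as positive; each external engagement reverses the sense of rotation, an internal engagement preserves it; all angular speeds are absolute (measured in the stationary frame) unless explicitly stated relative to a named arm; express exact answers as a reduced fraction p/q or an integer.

class = fixed-axis compound train [5 meshes; 5 ratios multiply, 5 sense flips]
mesh 1 [70T→57T]: running ratio 70/57, sense −
mesh 2 [57T→85T]: running ratio 14/17, sense +
mesh 3 [68T→96T]: running ratio 7/12, sense −
mesh 4 [49T→68T]: running ratio 343/816, sense +
mesh 5 [75T→94T]: running ratio 8575/25568, sense −
ω_out/ω_in = -8575/25568

-8575/25568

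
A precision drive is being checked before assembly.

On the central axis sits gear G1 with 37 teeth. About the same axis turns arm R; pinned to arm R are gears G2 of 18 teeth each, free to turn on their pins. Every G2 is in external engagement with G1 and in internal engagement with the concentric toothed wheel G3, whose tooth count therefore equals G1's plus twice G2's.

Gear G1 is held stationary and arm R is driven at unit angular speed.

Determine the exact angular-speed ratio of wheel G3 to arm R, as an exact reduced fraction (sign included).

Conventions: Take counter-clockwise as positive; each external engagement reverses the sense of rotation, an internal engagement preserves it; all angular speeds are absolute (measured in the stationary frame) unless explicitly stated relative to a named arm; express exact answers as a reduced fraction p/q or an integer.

110/73

topology: planetary set — G1 37T / G2 18T / G3 73T, arm = carrier (Willis)
ring teeth: 37 + 2·18 = 73
37(ω_sun−ω_arm) = −73(ω_ring−ω_arm),  ω_sun = 0, ω_arm = 1
ω_ring = 1 − (37/73)(0−1) = 110/73
ω_out/ω_in = 110/73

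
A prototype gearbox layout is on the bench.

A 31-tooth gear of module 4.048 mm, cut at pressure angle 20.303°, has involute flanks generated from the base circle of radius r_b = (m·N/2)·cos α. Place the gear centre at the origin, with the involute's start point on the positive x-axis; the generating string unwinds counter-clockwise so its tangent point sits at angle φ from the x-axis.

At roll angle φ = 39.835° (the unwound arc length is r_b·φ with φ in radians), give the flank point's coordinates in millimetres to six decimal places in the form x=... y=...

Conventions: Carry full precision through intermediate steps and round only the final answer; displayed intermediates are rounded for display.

topology: single-mesh involute geometry — m = 4.048, N = 31
pitch radius r_p = m·N/2 = 4.048·31/2 = 62.744000
base radius r_b = r_p·cos α = 62.744000·cos 20.303° = 58.845763
roll angle φ = 39.835° = 0.69525191 rad
x = r_b·(cos φ + φ·sin φ) = 71.394979
y = r_b·(sin φ − φ·cos φ) = 6.278859

x=71.394979 y=6.278859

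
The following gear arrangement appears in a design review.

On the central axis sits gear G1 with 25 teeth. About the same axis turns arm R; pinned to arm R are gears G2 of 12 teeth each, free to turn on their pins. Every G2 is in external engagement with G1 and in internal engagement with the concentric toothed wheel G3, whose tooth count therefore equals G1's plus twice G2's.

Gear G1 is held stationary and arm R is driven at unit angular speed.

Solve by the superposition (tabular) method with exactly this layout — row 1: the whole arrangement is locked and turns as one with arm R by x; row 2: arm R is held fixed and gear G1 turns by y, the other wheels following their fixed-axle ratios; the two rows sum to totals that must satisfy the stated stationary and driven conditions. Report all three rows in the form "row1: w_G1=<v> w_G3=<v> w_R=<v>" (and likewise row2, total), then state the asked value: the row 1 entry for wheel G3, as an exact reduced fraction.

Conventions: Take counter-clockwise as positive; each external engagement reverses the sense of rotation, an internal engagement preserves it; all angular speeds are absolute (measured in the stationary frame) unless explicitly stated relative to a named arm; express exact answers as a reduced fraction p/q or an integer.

row1: w_G1=1 w_G3=1 w_R=1
row2: w_G1=-1 w_G3=25/49 w_R=0
total: w_G1=0 w_G3=74/49 w_R=1
asked value: 1

recognized (axles ride arm R): planetary set, 25/12/49 teeth
superposition row 1 [locked train]: every member turns x
row 2 — arm fixed, fixed-axis ratios: sun y, ring −(25/49)·y, arm 0
boundary: total ω_sun = x + y = 0 and total ω_arm = x = 1  ⇒  y = -1, x = 1
row 2 ring = −(25/49)·(-1) = 25/49
totals (row 1 + row 2): sun 1 + (-1) = 0, ring 1 + 25/49 = 74/49, arm 1 + 0 = 1
asked cell (row1, ring) = 1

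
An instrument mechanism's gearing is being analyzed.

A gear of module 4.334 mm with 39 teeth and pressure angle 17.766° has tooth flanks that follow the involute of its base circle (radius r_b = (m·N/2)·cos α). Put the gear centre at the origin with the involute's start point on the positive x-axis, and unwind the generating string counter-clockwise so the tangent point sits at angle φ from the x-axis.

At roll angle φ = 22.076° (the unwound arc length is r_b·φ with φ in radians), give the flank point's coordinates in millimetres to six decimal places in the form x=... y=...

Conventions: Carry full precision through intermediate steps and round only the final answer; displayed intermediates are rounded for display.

x=86.236764 y=1.511865

topology: single-mesh involute geometry — m = 4.334, N = 39
pitch radius r_p = m·N/2 = 4.334·39/2 = 84.513000
base radius r_b = r_p·cos α = 84.513000·cos 17.766° = 80.482628
roll angle φ = 22.076° = 0.38529889 rad
x = r_b·(cos φ + φ·sin φ) = 86.236764
y = r_b·(sin φ − φ·cos φ) = 1.511865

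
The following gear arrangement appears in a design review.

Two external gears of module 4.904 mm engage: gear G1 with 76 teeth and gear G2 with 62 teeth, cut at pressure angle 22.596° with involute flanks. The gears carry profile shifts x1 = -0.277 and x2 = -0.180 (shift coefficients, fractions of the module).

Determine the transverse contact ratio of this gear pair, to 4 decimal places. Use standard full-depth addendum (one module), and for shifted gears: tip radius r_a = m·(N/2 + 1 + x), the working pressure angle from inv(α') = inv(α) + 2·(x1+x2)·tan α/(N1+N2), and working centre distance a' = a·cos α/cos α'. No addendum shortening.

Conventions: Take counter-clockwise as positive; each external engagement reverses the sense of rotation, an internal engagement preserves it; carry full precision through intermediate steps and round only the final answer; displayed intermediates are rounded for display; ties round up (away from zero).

topology: single-mesh involute geometry — m = 4.904, 76T/62T pair
base radii: r_b1 = 172.047070, r_b2 = 140.354188
tip radii: r_a1 = 189.897592, r_a2 = 156.045280
inv(α') = inv(22.596°) + 2·(-0.277-0.180)·tan α/(76+62) = 0.01904689  ⇒  α' = 21.64012°
a' = a·cos α / cos α' = 338.3760·cos 22.596°/cos 21.64012° = 336.089354
action lengths: √(r_a1²−r_b1²) = 80.379732, √(r_a2²−r_b2²) = 68.197003
base pitch p_b = π·m·cos α = 14.223732
CR = (80.379732 + 68.197003 − 336.089354·sin 21.64012°)/14.223732 = 1.731978
contact ratio ≈ 1.7320

1.7320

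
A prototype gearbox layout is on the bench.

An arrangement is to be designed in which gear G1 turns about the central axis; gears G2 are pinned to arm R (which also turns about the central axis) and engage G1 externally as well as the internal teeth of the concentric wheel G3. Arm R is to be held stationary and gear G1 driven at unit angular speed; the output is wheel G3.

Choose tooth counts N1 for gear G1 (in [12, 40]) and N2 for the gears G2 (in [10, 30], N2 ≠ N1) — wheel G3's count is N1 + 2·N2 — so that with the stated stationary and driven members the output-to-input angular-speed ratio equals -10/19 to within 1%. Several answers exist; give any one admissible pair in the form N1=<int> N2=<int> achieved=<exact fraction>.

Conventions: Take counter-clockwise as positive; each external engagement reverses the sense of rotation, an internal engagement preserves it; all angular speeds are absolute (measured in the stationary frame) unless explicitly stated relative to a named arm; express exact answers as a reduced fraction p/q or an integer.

class = planetary set [ratio -10/19 wanted; Willis about the carrier]
Willis with ω_arm = 0: ω_ring/ω_sun = −N1/N3; set equal to -10/19  ⇒  N3/N1 = −1/(-10/19) = 19/10
N3 = N1 + 2·N2  ⇒  N2/N1 = (N3/N1 − 1)/2 = (19/10 − 1)/2 = 9/20
smallest multiple with N1 ≥ 12 and N2 ≥ 10: k = 2  ⇒  N1 = 2·20 = 40, N2 = 2·9 = 18 (N1 ≤ 40, N2 ≤ 30, N2 ≠ N1 ✓), N3 = 40 + 2·18 = 76
check: −N1/N3 with N1 = 40, N3 = 76 gives -10/19; |achieved − target| = 0 ≤ 1/190 ✓

N1=40 N2=18 achieved=-10/19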